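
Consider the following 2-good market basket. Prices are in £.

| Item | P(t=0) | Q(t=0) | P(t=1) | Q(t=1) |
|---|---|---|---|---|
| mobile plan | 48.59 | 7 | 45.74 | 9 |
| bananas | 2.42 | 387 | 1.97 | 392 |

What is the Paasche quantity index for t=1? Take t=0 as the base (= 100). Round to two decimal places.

Paasche quantity index uses current-period prices as weights.
ΣP(t=1)·Q(t=1) = 45.74×9 + 1.97×392 = 411.66 + 772.24 = 1183.9
ΣP(t=1)·Q(t=0) = 45.74×7 + 1.97×387 = 320.18 + 762.39 = 1082.57
Index = 1183.9 / 1082.57 × 100 = 109.3601

109.36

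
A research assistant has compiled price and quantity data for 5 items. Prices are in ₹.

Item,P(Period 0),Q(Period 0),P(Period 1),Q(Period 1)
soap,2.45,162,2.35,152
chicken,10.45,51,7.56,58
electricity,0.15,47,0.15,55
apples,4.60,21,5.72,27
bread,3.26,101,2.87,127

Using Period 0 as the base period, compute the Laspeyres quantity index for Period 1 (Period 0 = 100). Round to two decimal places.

Laspeyres quantity index uses base-period prices as weights.
ΣP(Period 0)·Q(Period 1) = 2.45×152 + 10.45×58 + 0.15×55 + 4.60×27 + 3.26×127 = 372.4 + 606.1 + 8.25 + 124.2 + 414.02 = 1524.97
ΣP(Period 0)·Q(Period 0) = 2.45×162 + 10.45×51 + 0.15×47 + 4.60×21 + 3.26×101 = 396.9 + 532.95 + 7.05 + 96.6 + 329.26 = 1362.76
Index = 1524.97 / 1362.76 × 100 = 111.9030

111.90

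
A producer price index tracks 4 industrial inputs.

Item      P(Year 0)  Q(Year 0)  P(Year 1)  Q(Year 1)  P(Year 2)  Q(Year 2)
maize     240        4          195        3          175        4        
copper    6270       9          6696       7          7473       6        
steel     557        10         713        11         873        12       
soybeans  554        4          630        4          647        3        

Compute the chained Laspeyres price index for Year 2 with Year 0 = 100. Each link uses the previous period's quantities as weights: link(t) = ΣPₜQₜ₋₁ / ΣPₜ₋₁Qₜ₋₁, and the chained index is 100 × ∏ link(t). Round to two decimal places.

Link Year 0→Year 1:
ΣP(Year 1)Q(Year 0) = 195×4 + 6696×9 + 713×10 + 630×4 = 780 + 60264 + 7130 + 2520 = 70694
ΣP(Year 0)Q(Year 0) = 240×4 + 6270×9 + 557×10 + 554×4 = 960 + 56430 + 5570 + 2216 = 65176
link = 70694/65176 = 1.084663
Link Year 1→Year 2:
ΣP(Year 2)Q(Year 1) = 175×3 + 7473×7 + 873×11 + 647×4 = 525 + 52311 + 9603 + 2588 = 65027
ΣP(Year 1)Q(Year 1) = 195×3 + 6696×7 + 713×11 + 630×4 = 585 + 46872 + 7843 + 2520 = 57820
link = 65027/57820 = 1.124645
Chained index = 100 × 1.084663 × 1.124645 = 121.9861

121.99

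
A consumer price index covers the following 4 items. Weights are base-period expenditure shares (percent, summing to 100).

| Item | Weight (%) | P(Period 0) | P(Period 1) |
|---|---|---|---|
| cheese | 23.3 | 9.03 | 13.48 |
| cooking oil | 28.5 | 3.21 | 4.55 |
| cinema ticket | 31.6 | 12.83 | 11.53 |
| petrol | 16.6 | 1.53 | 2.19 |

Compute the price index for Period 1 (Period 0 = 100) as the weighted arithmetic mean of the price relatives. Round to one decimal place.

cheese: 23.3 × (13.48/9.03) = 23.3 × 1.492802 = 34.7823
cooking oil: 28.5 × (4.55/3.21) = 28.5 × 1.417445 = 40.3972
cinema ticket: 31.6 × (11.53/12.83) = 31.6 × 0.898675 = 28.3981
petrol: 16.6 × (2.19/1.53) = 16.6 × 1.431373 = 23.7608
Index = Σ wᵢ·(p₁ᵢ/p₀ᵢ) = 34.7823 + 40.3972 + 28.3981 + 23.7608 = 127.3384

127.3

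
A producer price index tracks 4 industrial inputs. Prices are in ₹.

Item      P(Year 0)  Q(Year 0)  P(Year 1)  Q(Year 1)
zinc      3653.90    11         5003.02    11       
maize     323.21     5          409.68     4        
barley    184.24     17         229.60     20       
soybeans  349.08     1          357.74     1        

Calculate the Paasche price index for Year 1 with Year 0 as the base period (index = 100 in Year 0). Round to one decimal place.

Paasche price index uses current-period quantities as weights.
ΣP(Year 1)·Q(Year 1) = 5003.02×11 + 409.68×4 + 229.60×20 + 357.74×1 = 55033.22 + 1638.72 + 4592 + 357.74 = 61621.68
ΣP(Year 0)·Q(Year 1) = 3653.90×11 + 323.21×4 + 184.24×20 + 349.08×1 = 40192.9 + 1292.84 + 3684.8 + 349.08 = 45519.62
Index = 61621.68 / 45519.62 × 100 = 135.3739

135.4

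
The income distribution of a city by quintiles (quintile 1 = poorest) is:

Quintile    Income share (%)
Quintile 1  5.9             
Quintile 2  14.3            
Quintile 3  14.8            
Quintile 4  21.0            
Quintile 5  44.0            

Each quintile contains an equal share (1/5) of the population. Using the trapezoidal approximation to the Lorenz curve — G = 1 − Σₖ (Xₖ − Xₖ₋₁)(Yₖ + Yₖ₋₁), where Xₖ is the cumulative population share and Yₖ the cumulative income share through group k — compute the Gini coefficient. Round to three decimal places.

0.332

Cumulative income shares Yₖ: 0.0590, 0.2020, 0.3500, 0.5600, 1.0000
Σ (Xₖ−Xₖ₋₁)(Yₖ+Yₖ₋₁) = (1/5)(0.0590+0.0000) + (1/5)(0.2020+0.0590) + (1/5)(0.3500+0.2020) + (1/5)(0.5600+0.3500) + (1/5)(1.0000+0.5600)
  = 0.0118 + 0.0522 + 0.1104 + 0.1820 + 0.3120 = 0.6684
G = 1 − 0.6684 = 0.3316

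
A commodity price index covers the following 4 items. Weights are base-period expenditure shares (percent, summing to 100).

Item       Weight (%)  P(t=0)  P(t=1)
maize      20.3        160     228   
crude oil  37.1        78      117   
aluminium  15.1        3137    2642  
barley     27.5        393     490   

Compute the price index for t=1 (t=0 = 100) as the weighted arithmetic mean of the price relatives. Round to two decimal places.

maize: 20.3 × (228/160) = 20.3 × 1.425000 = 28.9275
crude oil: 37.1 × (117/78) = 37.1 × 1.500000 = 55.6500
aluminium: 15.1 × (2642/3137) = 15.1 × 0.842206 = 12.7173
barley: 27.5 × (490/393) = 27.5 × 1.246819 = 34.2875
Index = Σ wᵢ·(p₁ᵢ/p₀ᵢ) = 28.9275 + 55.6500 + 12.7173 + 34.2875 = 131.5823

131.58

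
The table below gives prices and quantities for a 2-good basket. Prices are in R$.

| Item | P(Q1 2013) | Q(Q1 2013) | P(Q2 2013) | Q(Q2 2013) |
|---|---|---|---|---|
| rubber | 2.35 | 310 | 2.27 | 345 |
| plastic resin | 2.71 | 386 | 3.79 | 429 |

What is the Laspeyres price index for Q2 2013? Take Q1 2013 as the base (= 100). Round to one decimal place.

Laspeyres price index uses base-period quantities as weights.
ΣP(Q2 2013)·Q(Q1 2013) = 2.27×310 + 3.79×386 = 703.7 + 1462.94 = 2166.64
ΣP(Q1 2013)·Q(Q1 2013) = 2.35×310 + 2.71×386 = 728.5 + 1046.06 = 1774.56
Index = 2166.64 / 1774.56 × 100 = 122.0945

122.1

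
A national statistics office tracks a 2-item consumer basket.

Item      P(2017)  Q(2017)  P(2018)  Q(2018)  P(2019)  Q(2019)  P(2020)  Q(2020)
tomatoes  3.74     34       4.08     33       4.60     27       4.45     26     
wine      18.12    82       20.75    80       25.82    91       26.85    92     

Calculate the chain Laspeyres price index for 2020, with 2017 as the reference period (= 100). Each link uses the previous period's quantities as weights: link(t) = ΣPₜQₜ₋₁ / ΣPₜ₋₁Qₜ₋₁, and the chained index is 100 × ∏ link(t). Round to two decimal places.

146.07

Link 2017→2018:
ΣP(2018)Q(2017) = 4.08×34 + 20.75×82 = 138.72 + 1701.5 = 1840.22
ΣP(2017)Q(2017) = 3.74×34 + 18.12×82 = 127.16 + 1485.84 = 1613
link = 1840.22/1613 = 1.140868
Link 2018→2019:
ΣP(2019)Q(2018) = 4.60×33 + 25.82×80 = 151.8 + 2065.6 = 2217.4
ΣP(2018)Q(2018) = 4.08×33 + 20.75×80 = 134.64 + 1660 = 1794.64
link = 2217.4/1794.64 = 1.235568
Link 2019→2020:
ΣP(2020)Q(2019) = 4.45×27 + 26.85×91 = 120.15 + 2443.35 = 2563.5
ΣP(2019)Q(2019) = 4.60×27 + 25.82×91 = 124.2 + 2349.62 = 2473.82
link = 2563.5/2473.82 = 1.036252
Chained index = 100 × 1.140868 × 1.235568 × 1.036252 = 146.0721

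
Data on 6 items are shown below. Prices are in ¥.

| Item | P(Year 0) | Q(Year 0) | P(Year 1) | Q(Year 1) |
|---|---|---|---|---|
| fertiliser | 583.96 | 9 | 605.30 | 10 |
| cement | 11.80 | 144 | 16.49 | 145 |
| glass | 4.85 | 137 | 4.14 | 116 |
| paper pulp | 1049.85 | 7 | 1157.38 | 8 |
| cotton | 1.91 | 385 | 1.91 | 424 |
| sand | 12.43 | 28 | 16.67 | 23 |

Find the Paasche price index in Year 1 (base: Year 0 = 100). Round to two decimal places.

Paasche price index uses current-period quantities as weights.
ΣP(Year 1)·Q(Year 1) = 605.30×10 + 16.49×145 + 4.14×116 + 1157.38×8 + 1.91×424 + 16.67×23 = 6053 + 2391.05 + 480.24 + 9259.04 + 809.84 + 383.41 = 19376.58
ΣP(Year 0)·Q(Year 1) = 583.96×10 + 11.80×145 + 4.85×116 + 1049.85×8 + 1.91×424 + 12.43×23 = 5839.6 + 1711 + 562.6 + 8398.8 + 809.84 + 285.89 = 17607.73
Index = 19376.58 / 17607.73 × 100 = 110.0459

110.05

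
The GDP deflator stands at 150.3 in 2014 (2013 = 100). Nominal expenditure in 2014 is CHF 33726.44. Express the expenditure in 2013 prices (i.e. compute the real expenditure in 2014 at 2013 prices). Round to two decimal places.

22439.41

Real = Nominal ÷ (Index/100) = 33726.44 ÷ (150.3/100)
     = 33726.44 ÷ 1.503 = 22439.4145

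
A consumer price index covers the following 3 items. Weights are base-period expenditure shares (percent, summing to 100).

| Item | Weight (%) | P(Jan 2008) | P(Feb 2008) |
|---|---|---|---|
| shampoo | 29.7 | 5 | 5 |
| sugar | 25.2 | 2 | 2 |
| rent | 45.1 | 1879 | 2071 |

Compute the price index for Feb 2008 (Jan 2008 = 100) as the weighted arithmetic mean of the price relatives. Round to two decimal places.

shampoo: 29.7 × (5/5) = 29.7 × 1.000000 = 29.7000
sugar: 25.2 × (2/2) = 25.2 × 1.000000 = 25.2000
rent: 45.1 × (2071/1879) = 45.1 × 1.102182 = 49.7084
Index = Σ wᵢ·(p₁ᵢ/p₀ᵢ) = 29.7000 + 25.2000 + 49.7084 = 104.6084

104.61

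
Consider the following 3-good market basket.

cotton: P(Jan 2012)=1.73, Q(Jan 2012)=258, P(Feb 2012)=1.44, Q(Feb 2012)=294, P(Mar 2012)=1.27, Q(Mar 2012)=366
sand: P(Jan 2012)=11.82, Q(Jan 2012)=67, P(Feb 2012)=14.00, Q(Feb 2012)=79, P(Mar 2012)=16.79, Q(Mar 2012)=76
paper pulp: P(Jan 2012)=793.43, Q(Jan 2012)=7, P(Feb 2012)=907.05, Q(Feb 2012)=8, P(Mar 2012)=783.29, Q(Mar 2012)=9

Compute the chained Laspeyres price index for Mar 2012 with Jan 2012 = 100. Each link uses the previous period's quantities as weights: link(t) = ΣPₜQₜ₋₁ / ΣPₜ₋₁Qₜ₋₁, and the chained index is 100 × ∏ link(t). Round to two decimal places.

102.24

Link Jan 2012→Feb 2012:
ΣP(Feb 2012)Q(Jan 2012) = 1.44×258 + 14.00×67 + 907.05×7 = 371.52 + 938 + 6349.35 = 7658.87
ΣP(Jan 2012)Q(Jan 2012) = 1.73×258 + 11.82×67 + 793.43×7 = 446.34 + 791.94 + 5554.01 = 6792.29
link = 7658.87/6792.29 = 1.127583
Link Feb 2012→Mar 2012:
ΣP(Mar 2012)Q(Feb 2012) = 1.27×294 + 16.79×79 + 783.29×8 = 373.38 + 1326.41 + 6266.32 = 7966.11
ΣP(Feb 2012)Q(Feb 2012) = 1.44×294 + 14.00×79 + 907.05×8 = 423.36 + 1106 + 7256.4 = 8785.76
link = 7966.11/8785.76 = 0.906707
Chained index = 100 × 1.127583 × 0.906707 = 102.2387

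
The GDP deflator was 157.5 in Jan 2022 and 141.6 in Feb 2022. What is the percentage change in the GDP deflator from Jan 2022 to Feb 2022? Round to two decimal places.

Change = (141.6 − 157.5) / 157.5 × 100
       = -15.9 / 157.5 × 100 = -10.0952%

-10.10%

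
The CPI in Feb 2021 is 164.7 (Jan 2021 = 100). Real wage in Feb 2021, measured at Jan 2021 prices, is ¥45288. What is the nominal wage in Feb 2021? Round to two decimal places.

Nominal = Real × (Index/100) = 45288 × (164.7/100)
        = 45288 × 1.647 = 74589.3360

74589.34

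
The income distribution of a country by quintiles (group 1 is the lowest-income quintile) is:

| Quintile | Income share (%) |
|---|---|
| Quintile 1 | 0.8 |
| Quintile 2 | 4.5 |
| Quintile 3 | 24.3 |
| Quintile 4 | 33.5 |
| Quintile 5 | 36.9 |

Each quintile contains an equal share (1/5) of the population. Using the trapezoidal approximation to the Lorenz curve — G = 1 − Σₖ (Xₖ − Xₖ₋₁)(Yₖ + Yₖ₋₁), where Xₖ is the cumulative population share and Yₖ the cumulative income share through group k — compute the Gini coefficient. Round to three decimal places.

Cumulative income shares Yₖ: 0.0080, 0.0530, 0.2960, 0.6310, 1.0000
Σ (Xₖ−Xₖ₋₁)(Yₖ+Yₖ₋₁) = (1/5)(0.0080+0.0000) + (1/5)(0.0530+0.0080) + (1/5)(0.2960+0.0530) + (1/5)(0.6310+0.2960) + (1/5)(1.0000+0.6310)
  = 0.0016 + 0.0122 + 0.0698 + 0.1854 + 0.3262 = 0.5952
G = 1 − 0.5952 = 0.4048

0.405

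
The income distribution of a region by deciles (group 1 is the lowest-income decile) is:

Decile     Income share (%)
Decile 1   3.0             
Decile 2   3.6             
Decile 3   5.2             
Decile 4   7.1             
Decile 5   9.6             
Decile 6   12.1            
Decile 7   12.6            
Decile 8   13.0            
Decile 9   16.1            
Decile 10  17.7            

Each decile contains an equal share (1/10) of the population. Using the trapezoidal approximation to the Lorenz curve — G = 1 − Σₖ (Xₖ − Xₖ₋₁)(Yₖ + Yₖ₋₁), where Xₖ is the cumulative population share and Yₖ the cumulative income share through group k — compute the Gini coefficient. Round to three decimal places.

Cumulative income shares Yₖ: 0.0300, 0.0660, 0.1180, 0.1890, 0.2850, 0.4060, 0.5320, 0.6620, 0.8230, 1.0000
Σ (Xₖ−Xₖ₋₁)(Yₖ+Yₖ₋₁) = (1/10)(0.0300+0.0000) + (1/10)(0.0660+0.0300) + (1/10)(0.1180+0.0660) + (1/10)(0.1890+0.1180) + (1/10)(0.2850+0.1890) + (1/10)(0.4060+0.2850) + (1/10)(0.5320+0.4060) + (1/10)(0.6620+0.5320) + (1/10)(0.8230+0.6620) + (1/10)(1.0000+0.8230)
  = 0.0030 + 0.0096 + 0.0184 + 0.0307 + 0.0474 + 0.0691 + 0.0938 + 0.1194 + 0.1485 + 0.1823 = 0.7222
G = 1 − 0.7222 = 0.2778

0.278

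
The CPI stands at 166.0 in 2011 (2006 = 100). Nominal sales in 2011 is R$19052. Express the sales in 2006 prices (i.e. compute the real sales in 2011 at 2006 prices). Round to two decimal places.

Real = Nominal ÷ (Index/100) = 19052 ÷ (166.0/100)
     = 19052 ÷ 1.660 = 11477.1084

11477.11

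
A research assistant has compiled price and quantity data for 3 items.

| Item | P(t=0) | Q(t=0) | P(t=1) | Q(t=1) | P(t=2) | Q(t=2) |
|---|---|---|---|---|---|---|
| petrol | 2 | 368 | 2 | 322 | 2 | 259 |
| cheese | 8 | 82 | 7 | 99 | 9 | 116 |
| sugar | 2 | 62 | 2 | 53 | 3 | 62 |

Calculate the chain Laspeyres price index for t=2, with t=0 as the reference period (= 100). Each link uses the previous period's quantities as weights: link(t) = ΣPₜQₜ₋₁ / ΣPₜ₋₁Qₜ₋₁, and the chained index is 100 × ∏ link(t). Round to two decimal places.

Link t=0→t=1:
ΣP(t=1)Q(t=0) = 2×368 + 7×82 + 2×62 = 736 + 574 + 124 = 1434
ΣP(t=0)Q(t=0) = 2×368 + 8×82 + 2×62 = 736 + 656 + 124 = 1516
link = 1434/1516 = 0.945910
Link t=1→t=2:
ΣP(t=2)Q(t=1) = 2×322 + 9×99 + 3×53 = 644 + 891 + 159 = 1694
ΣP(t=1)Q(t=1) = 2×322 + 7×99 + 2×53 = 644 + 693 + 106 = 1443
link = 1694/1443 = 1.173943
Chained index = 100 × 0.945910 × 1.173943 = 111.0445

111.04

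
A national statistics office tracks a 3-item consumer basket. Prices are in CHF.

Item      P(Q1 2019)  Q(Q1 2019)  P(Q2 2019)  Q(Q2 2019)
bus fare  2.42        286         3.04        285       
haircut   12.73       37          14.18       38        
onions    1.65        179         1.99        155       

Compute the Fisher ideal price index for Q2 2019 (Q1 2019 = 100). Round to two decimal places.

Laspeyres component (base-period weights):
ΣP(Q2 2019)Q(Q1 2019) = 3.04×286 + 14.18×37 + 1.99×179 = 869.44 + 524.66 + 356.21 = 1750.31
ΣP(Q1 2019)Q(Q1 2019) = 2.42×286 + 12.73×37 + 1.65×179 = 692.12 + 471.01 + 295.35 = 1458.48
L = 1750.31 / 1458.48 × 100 = 120.0092
Paasche component (current-period weights):
ΣP(Q2 2019)Q(Q2 2019) = 3.04×285 + 14.18×38 + 1.99×155 = 866.4 + 538.84 + 308.45 = 1713.69
ΣP(Q1 2019)Q(Q2 2019) = 2.42×285 + 12.73×38 + 1.65×155 = 689.7 + 483.74 + 255.75 = 1429.19
P = 1713.69 / 1429.19 × 100 = 119.9064
Fisher = √(L × P) = √(120.0092 × 119.9064) = 119.9578

119.96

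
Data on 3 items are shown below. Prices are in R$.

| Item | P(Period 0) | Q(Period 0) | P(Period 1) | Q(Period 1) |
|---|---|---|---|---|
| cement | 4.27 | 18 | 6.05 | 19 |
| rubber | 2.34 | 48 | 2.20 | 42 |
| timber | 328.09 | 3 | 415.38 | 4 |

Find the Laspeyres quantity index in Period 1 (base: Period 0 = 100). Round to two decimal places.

Laspeyres quantity index uses base-period prices as weights.
ΣP(Period 0)·Q(Period 1) = 4.27×19 + 2.34×42 + 328.09×4 = 81.13 + 98.28 + 1312.36 = 1491.77
ΣP(Period 0)·Q(Period 0) = 4.27×18 + 2.34×48 + 328.09×3 = 76.86 + 112.32 + 984.27 = 1173.45
Index = 1491.77 / 1173.45 × 100 = 127.1268

127.13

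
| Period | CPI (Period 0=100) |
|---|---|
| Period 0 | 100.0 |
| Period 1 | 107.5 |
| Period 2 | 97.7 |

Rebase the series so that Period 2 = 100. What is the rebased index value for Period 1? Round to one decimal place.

110.0

Rebased(Period 1) = 107.5 / 97.7 × 100 = 110.0307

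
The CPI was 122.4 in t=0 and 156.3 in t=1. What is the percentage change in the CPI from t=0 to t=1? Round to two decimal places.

Change = (156.3 − 122.4) / 122.4 × 100
       = 33.9 / 122.4 × 100 = 27.6961%

27.70%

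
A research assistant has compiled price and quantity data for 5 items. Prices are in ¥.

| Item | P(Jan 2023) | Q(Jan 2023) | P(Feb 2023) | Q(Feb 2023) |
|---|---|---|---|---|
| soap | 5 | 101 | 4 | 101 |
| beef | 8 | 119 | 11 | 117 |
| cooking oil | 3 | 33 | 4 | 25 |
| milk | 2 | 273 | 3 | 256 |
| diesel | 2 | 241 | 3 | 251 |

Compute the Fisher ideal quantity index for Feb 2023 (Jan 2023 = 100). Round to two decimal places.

97.85

Laspeyres component (base-period weights):
ΣP(Jan 2023)Q(Feb 2023) = 5×101 + 8×117 + 3×25 + 2×256 + 2×251 = 505 + 936 + 75 + 512 + 502 = 2530
ΣP(Jan 2023)Q(Jan 2023) = 5×101 + 8×119 + 3×33 + 2×273 + 2×241 = 505 + 952 + 99 + 546 + 482 = 2584
L = 2530 / 2584 × 100 = 97.9102
Paasche component (current-period weights):
ΣP(Feb 2023)Q(Feb 2023) = 4×101 + 11×117 + 4×25 + 3×256 + 3×251 = 404 + 1287 + 100 + 768 + 753 = 3312
ΣP(Feb 2023)Q(Jan 2023) = 4×101 + 11×119 + 4×33 + 3×273 + 3×241 = 404 + 1309 + 132 + 819 + 723 = 3387
P = 3312 / 3387 × 100 = 97.7857
Fisher = √(L × P) = √(97.9102 × 97.7857) = 97.8479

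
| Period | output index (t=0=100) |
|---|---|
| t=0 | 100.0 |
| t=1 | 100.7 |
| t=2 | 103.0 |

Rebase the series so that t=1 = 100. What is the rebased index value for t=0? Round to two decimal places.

Rebased(t=0) = 100.0 / 100.7 × 100 = 99.3049

99.30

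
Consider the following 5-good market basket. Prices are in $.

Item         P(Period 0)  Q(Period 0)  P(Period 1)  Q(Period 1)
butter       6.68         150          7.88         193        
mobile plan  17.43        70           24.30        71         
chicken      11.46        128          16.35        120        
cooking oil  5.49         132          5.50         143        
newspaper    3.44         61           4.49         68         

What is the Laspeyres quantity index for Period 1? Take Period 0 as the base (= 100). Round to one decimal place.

106.4

Laspeyres quantity index uses base-period prices as weights.
ΣP(Period 0)·Q(Period 1) = 6.68×193 + 17.43×71 + 11.46×120 + 5.49×143 + 3.44×68 = 1289.24 + 1237.53 + 1375.2 + 785.07 + 233.92 = 4920.96
ΣP(Period 0)·Q(Period 0) = 6.68×150 + 17.43×70 + 11.46×128 + 5.49×132 + 3.44×61 = 1002 + 1220.1 + 1466.88 + 724.68 + 209.84 = 4623.5
Index = 4920.96 / 4623.5 × 100 = 106.4337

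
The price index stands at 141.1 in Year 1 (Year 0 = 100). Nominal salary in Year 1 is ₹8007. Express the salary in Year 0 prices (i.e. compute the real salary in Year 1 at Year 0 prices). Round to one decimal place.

Real = Nominal ÷ (Index/100) = 8007 ÷ (141.1/100)
     = 8007 ÷ 1.411 = 5674.6988

5674.7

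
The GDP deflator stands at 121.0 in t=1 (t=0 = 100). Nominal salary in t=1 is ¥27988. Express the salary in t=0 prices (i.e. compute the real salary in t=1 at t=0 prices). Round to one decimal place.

23130.6

Real = Nominal ÷ (Index/100) = 27988 ÷ (121.0/100)
     = 27988 ÷ 1.210 = 23130.5785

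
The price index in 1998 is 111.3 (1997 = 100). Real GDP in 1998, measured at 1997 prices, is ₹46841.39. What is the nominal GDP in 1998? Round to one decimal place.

Nominal = Real × (Index/100) = 46841.39 × (111.3/100)
        = 46841.39 × 1.113 = 52134.4671

52134.5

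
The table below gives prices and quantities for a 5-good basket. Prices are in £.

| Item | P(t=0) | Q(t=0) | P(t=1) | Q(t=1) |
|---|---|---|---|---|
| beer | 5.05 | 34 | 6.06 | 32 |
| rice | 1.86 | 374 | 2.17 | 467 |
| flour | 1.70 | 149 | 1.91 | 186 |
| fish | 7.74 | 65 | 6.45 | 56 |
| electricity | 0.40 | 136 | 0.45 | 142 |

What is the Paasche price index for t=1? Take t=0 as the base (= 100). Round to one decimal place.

108.2

Paasche price index uses current-period quantities as weights.
ΣP(t=1)·Q(t=1) = 6.06×32 + 2.17×467 + 1.91×186 + 6.45×56 + 0.45×142 = 193.92 + 1013.39 + 355.26 + 361.2 + 63.9 = 1987.67
ΣP(t=0)·Q(t=1) = 5.05×32 + 1.86×467 + 1.70×186 + 7.74×56 + 0.40×142 = 161.6 + 868.62 + 316.2 + 433.44 + 56.8 = 1836.66
Index = 1987.67 / 1836.66 × 100 = 108.2220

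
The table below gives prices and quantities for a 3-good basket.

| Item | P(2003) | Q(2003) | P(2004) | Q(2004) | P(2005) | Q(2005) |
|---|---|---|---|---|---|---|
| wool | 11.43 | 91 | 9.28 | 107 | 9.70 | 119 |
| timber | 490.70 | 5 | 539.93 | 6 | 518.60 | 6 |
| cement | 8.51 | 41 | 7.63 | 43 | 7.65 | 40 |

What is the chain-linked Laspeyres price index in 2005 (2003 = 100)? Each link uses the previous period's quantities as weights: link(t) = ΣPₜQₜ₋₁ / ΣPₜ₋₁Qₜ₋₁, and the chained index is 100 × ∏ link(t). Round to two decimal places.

98.57

Link 2003→2004:
ΣP(2004)Q(2003) = 9.28×91 + 539.93×5 + 7.63×41 = 844.48 + 2699.65 + 312.83 = 3856.96
ΣP(2003)Q(2003) = 11.43×91 + 490.70×5 + 8.51×41 = 1040.13 + 2453.5 + 348.91 = 3842.54
link = 3856.96/3842.54 = 1.003753
Link 2004→2005:
ΣP(2005)Q(2004) = 9.70×107 + 518.60×6 + 7.65×43 = 1037.9 + 3111.6 + 328.95 = 4478.45
ΣP(2004)Q(2004) = 9.28×107 + 539.93×6 + 7.63×43 = 992.96 + 3239.58 + 328.09 = 4560.63
link = 4478.45/4560.63 = 0.981981
Chained index = 100 × 1.003753 × 0.981981 = 98.5666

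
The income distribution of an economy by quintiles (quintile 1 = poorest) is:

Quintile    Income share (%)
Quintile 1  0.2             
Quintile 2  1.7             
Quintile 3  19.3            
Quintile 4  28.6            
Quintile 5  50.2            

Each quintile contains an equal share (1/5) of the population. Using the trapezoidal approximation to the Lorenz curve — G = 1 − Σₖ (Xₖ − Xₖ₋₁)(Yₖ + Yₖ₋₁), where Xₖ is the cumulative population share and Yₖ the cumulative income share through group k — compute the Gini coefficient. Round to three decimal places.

Cumulative income shares Yₖ: 0.0020, 0.0190, 0.2120, 0.4980, 1.0000
Σ (Xₖ−Xₖ₋₁)(Yₖ+Yₖ₋₁) = (1/5)(0.0020+0.0000) + (1/5)(0.0190+0.0020) + (1/5)(0.2120+0.0190) + (1/5)(0.4980+0.2120) + (1/5)(1.0000+0.4980)
  = 0.0004 + 0.0042 + 0.0462 + 0.1420 + 0.2996 = 0.4924
G = 1 − 0.4924 = 0.5076

0.508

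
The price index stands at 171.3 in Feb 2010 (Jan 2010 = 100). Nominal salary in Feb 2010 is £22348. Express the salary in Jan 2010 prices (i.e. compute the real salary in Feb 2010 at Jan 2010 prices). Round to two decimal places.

Real = Nominal ÷ (Index/100) = 22348 ÷ (171.3/100)
     = 22348 ÷ 1.713 = 13046.1179

13046.12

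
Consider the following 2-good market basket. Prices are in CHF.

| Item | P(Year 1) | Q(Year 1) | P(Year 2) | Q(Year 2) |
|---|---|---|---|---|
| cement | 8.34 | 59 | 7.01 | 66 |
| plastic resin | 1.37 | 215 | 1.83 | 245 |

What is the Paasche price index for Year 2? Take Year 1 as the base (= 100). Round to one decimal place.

102.8

Paasche price index uses current-period quantities as weights.
ΣP(Year 2)·Q(Year 2) = 7.01×66 + 1.83×245 = 462.66 + 448.35 = 911.01
ΣP(Year 1)·Q(Year 2) = 8.34×66 + 1.37×245 = 550.44 + 335.65 = 886.09
Index = 911.01 / 886.09 × 100 = 102.8124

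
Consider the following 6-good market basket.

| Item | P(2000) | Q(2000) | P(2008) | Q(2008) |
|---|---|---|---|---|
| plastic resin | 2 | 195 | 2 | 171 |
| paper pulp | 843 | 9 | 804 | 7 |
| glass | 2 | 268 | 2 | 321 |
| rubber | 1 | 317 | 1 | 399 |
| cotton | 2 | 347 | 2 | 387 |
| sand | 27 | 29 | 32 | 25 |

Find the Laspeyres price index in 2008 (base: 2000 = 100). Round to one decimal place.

98.0

Laspeyres price index uses base-period quantities as weights.
ΣP(2008)·Q(2000) = 2×195 + 804×9 + 2×268 + 1×317 + 2×347 + 32×29 = 390 + 7236 + 536 + 317 + 694 + 928 = 10101
ΣP(2000)·Q(2000) = 2×195 + 843×9 + 2×268 + 1×317 + 2×347 + 27×29 = 390 + 7587 + 536 + 317 + 694 + 783 = 10307
Index = 10101 / 10307 × 100 = 98.0014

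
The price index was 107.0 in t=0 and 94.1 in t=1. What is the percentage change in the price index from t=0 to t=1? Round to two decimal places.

Change = (94.1 − 107.0) / 107.0 × 100
       = -12.9 / 107.0 × 100 = -12.0561%

-12.06%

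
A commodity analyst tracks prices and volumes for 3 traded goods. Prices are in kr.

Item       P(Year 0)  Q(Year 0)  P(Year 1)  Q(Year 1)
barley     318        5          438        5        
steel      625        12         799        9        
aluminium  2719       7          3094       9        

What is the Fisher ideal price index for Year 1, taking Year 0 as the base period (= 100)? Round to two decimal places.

118.19

Laspeyres component (base-period weights):
ΣP(Year 1)Q(Year 0) = 438×5 + 799×12 + 3094×7 = 2190 + 9588 + 21658 = 33436
ΣP(Year 0)Q(Year 0) = 318×5 + 625×12 + 2719×7 = 1590 + 7500 + 19033 = 28123
L = 33436 / 28123 × 100 = 118.8920
Paasche component (current-period weights):
ΣP(Year 1)Q(Year 1) = 438×5 + 799×9 + 3094×9 = 2190 + 7191 + 27846 = 37227
ΣP(Year 0)Q(Year 1) = 318×5 + 625×9 + 2719×9 = 1590 + 5625 + 24471 = 31686
P = 37227 / 31686 × 100 = 117.4872
Fisher = √(L × P) = √(118.8920 × 117.4872) = 118.1875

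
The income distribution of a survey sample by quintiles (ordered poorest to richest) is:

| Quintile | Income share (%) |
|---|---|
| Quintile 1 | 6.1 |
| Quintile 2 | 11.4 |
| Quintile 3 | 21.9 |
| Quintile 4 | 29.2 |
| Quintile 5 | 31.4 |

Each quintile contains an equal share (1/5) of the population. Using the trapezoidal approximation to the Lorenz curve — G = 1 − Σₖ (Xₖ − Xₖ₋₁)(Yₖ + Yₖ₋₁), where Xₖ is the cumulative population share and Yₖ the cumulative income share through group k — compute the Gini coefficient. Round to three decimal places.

Cumulative income shares Yₖ: 0.0610, 0.1750, 0.3940, 0.6860, 1.0000
Σ (Xₖ−Xₖ₋₁)(Yₖ+Yₖ₋₁) = (1/5)(0.0610+0.0000) + (1/5)(0.1750+0.0610) + (1/5)(0.3940+0.1750) + (1/5)(0.6860+0.3940) + (1/5)(1.0000+0.6860)
  = 0.0122 + 0.0472 + 0.1138 + 0.2160 + 0.3372 = 0.7264
G = 1 − 0.7264 = 0.2736

0.274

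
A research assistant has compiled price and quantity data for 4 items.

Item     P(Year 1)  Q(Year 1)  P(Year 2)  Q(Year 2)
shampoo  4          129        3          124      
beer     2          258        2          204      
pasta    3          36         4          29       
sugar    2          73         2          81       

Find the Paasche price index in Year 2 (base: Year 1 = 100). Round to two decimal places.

91.76

Paasche price index uses current-period quantities as weights.
ΣP(Year 2)·Q(Year 2) = 3×124 + 2×204 + 4×29 + 2×81 = 372 + 408 + 116 + 162 = 1058
ΣP(Year 1)·Q(Year 2) = 4×124 + 2×204 + 3×29 + 2×81 = 496 + 408 + 87 + 162 = 1153
Index = 1058 / 1153 × 100 = 91.7606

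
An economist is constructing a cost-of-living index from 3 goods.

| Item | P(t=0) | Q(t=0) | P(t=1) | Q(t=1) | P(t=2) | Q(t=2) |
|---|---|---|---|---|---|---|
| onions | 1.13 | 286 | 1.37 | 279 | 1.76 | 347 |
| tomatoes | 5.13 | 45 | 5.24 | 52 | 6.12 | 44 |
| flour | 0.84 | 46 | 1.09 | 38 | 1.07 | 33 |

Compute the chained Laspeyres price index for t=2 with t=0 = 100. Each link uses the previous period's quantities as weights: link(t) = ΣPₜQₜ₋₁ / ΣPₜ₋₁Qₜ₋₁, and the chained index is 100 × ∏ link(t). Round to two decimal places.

Link t=0→t=1:
ΣP(t=1)Q(t=0) = 1.37×286 + 5.24×45 + 1.09×46 = 391.82 + 235.8 + 50.14 = 677.76
ΣP(t=0)Q(t=0) = 1.13×286 + 5.13×45 + 0.84×46 = 323.18 + 230.85 + 38.64 = 592.67
link = 677.76/592.67 = 1.143571
Link t=1→t=2:
ΣP(t=2)Q(t=1) = 1.76×279 + 6.12×52 + 1.07×38 = 491.04 + 318.24 + 40.66 = 849.94
ΣP(t=1)Q(t=1) = 1.37×279 + 5.24×52 + 1.09×38 = 382.23 + 272.48 + 41.42 = 696.13
link = 849.94/696.13 = 1.220950
Chained index = 100 × 1.143571 × 1.220950 = 139.6243

139.62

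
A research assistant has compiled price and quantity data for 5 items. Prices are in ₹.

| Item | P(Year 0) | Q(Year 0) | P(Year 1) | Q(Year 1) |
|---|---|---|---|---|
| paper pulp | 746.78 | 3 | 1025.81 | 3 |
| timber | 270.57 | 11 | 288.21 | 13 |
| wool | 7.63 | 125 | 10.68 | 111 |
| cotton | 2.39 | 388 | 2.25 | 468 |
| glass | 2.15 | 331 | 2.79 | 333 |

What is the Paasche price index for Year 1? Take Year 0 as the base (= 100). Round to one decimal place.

Paasche price index uses current-period quantities as weights.
ΣP(Year 1)·Q(Year 1) = 1025.81×3 + 288.21×13 + 10.68×111 + 2.25×468 + 2.79×333 = 3077.43 + 3746.73 + 1185.48 + 1053 + 929.07 = 9991.71
ΣP(Year 0)·Q(Year 1) = 746.78×3 + 270.57×13 + 7.63×111 + 2.39×468 + 2.15×333 = 2240.34 + 3517.41 + 846.93 + 1118.52 + 715.95 = 8439.15
Index = 9991.71 / 8439.15 × 100 = 118.3971

118.4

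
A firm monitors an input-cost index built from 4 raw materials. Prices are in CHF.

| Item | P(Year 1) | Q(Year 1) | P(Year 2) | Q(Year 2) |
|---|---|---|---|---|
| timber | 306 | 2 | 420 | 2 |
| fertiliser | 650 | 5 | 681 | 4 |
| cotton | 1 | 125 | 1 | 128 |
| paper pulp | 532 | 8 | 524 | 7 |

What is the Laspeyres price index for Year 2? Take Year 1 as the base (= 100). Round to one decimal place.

103.9

Laspeyres price index uses base-period quantities as weights.
ΣP(Year 2)·Q(Year 1) = 420×2 + 681×5 + 1×125 + 524×8 = 840 + 3405 + 125 + 4192 = 8562
ΣP(Year 1)·Q(Year 1) = 306×2 + 650×5 + 1×125 + 532×8 = 612 + 3250 + 125 + 4256 = 8243
Index = 8562 / 8243 × 100 = 103.8700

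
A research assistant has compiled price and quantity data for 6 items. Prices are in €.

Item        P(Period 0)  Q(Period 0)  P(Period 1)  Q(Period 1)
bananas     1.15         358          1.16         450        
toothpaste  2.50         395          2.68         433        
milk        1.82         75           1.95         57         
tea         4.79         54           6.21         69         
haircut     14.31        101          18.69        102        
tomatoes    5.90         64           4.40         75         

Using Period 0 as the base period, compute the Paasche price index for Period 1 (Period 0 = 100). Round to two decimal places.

Paasche price index uses current-period quantities as weights.
ΣP(Period 1)·Q(Period 1) = 1.16×450 + 2.68×433 + 1.95×57 + 6.21×69 + 18.69×102 + 4.40×75 = 522 + 1160.44 + 111.15 + 428.49 + 1906.38 + 330 = 4458.46
ΣP(Period 0)·Q(Period 1) = 1.15×450 + 2.50×433 + 1.82×57 + 4.79×69 + 14.31×102 + 5.90×75 = 517.5 + 1082.5 + 103.74 + 330.51 + 1459.62 + 442.5 = 3936.37
Index = 4458.46 / 3936.37 × 100 = 113.2632

113.26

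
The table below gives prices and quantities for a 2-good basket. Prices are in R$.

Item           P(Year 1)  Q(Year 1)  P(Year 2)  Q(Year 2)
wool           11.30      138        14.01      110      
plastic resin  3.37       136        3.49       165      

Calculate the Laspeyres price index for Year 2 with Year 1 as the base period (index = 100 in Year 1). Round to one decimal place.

Laspeyres price index uses base-period quantities as weights.
ΣP(Year 2)·Q(Year 1) = 14.01×138 + 3.49×136 = 1933.38 + 474.64 = 2408.02
ΣP(Year 1)·Q(Year 1) = 11.30×138 + 3.37×136 = 1559.4 + 458.32 = 2017.72
Index = 2408.02 / 2017.72 × 100 = 119.3436

119.3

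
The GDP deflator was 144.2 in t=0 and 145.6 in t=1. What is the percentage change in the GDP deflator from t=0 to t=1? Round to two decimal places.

Change = (145.6 − 144.2) / 144.2 × 100
       = 1.4 / 144.2 × 100 = 0.9709%

0.97%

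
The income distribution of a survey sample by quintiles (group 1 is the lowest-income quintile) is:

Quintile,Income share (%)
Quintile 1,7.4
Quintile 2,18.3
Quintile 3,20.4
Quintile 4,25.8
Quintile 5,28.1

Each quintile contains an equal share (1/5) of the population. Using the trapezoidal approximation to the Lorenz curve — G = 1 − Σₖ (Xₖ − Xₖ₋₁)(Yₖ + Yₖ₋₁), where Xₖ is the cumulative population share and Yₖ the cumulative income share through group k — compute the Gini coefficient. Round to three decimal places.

0.196

Cumulative income shares Yₖ: 0.0740, 0.2570, 0.4610, 0.7190, 1.0000
Σ (Xₖ−Xₖ₋₁)(Yₖ+Yₖ₋₁) = (1/5)(0.0740+0.0000) + (1/5)(0.2570+0.0740) + (1/5)(0.4610+0.2570) + (1/5)(0.7190+0.4610) + (1/5)(1.0000+0.7190)
  = 0.0148 + 0.0662 + 0.1436 + 0.2360 + 0.3438 = 0.8044
G = 1 − 0.8044 = 0.1956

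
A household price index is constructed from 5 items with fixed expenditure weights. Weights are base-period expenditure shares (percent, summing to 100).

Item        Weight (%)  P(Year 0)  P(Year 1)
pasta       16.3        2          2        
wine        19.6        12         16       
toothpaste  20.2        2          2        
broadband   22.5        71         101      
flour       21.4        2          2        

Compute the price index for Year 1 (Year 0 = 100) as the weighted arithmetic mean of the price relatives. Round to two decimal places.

116.04

pasta: 16.3 × (2/2) = 16.3 × 1.000000 = 16.3000
wine: 19.6 × (16/12) = 19.6 × 1.333333 = 26.1333
toothpaste: 20.2 × (2/2) = 20.2 × 1.000000 = 20.2000
broadband: 22.5 × (101/71) = 22.5 × 1.422535 = 32.0070
flour: 21.4 × (2/2) = 21.4 × 1.000000 = 21.4000
Index = Σ wᵢ·(p₁ᵢ/p₀ᵢ) = 16.3000 + 26.1333 + 20.2000 + 32.0070 + 21.4000 = 116.0404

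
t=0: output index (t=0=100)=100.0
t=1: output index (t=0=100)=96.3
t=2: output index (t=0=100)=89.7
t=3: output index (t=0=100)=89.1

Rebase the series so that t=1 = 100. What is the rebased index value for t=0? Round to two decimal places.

103.84

Rebased(t=0) = 100.0 / 96.3 × 100 = 103.8422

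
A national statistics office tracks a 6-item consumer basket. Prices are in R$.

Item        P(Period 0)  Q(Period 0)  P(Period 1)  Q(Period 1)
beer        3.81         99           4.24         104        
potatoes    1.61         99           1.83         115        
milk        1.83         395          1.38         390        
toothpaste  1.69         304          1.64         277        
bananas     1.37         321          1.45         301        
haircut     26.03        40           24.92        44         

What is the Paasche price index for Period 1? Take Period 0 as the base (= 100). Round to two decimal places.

95.66

Paasche price index uses current-period quantities as weights.
ΣP(Period 1)·Q(Period 1) = 4.24×104 + 1.83×115 + 1.38×390 + 1.64×277 + 1.45×301 + 24.92×44 = 440.96 + 210.45 + 538.2 + 454.28 + 436.45 + 1096.48 = 3176.82
ΣP(Period 0)·Q(Period 1) = 3.81×104 + 1.61×115 + 1.83×390 + 1.69×277 + 1.37×301 + 26.03×44 = 396.24 + 185.15 + 713.7 + 468.13 + 412.37 + 1145.32 = 3320.91
Index = 3176.82 / 3320.91 × 100 = 95.6611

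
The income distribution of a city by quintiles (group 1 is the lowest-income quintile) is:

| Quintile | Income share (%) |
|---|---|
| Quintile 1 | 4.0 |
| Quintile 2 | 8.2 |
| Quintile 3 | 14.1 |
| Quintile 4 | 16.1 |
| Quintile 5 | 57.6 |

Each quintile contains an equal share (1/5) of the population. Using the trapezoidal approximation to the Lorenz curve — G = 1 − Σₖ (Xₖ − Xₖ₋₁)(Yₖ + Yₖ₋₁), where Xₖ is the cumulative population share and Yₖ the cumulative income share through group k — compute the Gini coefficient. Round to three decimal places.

Cumulative income shares Yₖ: 0.0400, 0.1220, 0.2630, 0.4240, 1.0000
Σ (Xₖ−Xₖ₋₁)(Yₖ+Yₖ₋₁) = (1/5)(0.0400+0.0000) + (1/5)(0.1220+0.0400) + (1/5)(0.2630+0.1220) + (1/5)(0.4240+0.2630) + (1/5)(1.0000+0.4240)
  = 0.0080 + 0.0324 + 0.0770 + 0.1374 + 0.2848 = 0.5396
G = 1 − 0.5396 = 0.4604

0.460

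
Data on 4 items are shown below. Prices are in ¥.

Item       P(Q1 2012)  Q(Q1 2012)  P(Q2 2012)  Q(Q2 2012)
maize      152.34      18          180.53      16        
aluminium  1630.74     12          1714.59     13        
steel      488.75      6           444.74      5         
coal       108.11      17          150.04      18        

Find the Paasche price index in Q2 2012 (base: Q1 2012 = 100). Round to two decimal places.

107.41

Paasche price index uses current-period quantities as weights.
ΣP(Q2 2012)·Q(Q2 2012) = 180.53×16 + 1714.59×13 + 444.74×5 + 150.04×18 = 2888.48 + 22289.67 + 2223.7 + 2700.72 = 30102.57
ΣP(Q1 2012)·Q(Q2 2012) = 152.34×16 + 1630.74×13 + 488.75×5 + 108.11×18 = 2437.44 + 21199.62 + 2443.75 + 1945.98 = 28026.79
Index = 30102.57 / 28026.79 × 100 = 107.4064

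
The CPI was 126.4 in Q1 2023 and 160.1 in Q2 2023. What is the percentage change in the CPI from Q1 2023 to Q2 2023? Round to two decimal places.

Change = (160.1 − 126.4) / 126.4 × 100
       = 33.7 / 126.4 × 100 = 26.6614%

26.66%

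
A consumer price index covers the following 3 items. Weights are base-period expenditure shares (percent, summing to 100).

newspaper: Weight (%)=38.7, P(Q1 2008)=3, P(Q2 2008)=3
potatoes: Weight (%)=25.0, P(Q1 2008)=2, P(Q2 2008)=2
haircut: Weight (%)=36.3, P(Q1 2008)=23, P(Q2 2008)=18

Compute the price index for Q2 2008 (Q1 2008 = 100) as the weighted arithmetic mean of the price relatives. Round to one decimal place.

newspaper: 38.7 × (3/3) = 38.7 × 1.000000 = 38.7000
potatoes: 25.0 × (2/2) = 25.0 × 1.000000 = 25.0000
haircut: 36.3 × (18/23) = 36.3 × 0.782609 = 28.4087
Index = Σ wᵢ·(p₁ᵢ/p₀ᵢ) = 38.7000 + 25.0000 + 28.4087 = 92.1087

92.1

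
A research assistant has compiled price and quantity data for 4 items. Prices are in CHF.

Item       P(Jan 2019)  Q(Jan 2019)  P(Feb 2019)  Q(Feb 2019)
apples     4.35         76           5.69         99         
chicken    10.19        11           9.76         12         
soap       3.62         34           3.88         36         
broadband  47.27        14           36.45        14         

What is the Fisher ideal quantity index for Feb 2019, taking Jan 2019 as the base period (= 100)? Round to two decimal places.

111.05

Laspeyres component (base-period weights):
ΣP(Jan 2019)Q(Feb 2019) = 4.35×99 + 10.19×12 + 3.62×36 + 47.27×14 = 430.65 + 122.28 + 130.32 + 661.78 = 1345.03
ΣP(Jan 2019)Q(Jan 2019) = 4.35×76 + 10.19×11 + 3.62×34 + 47.27×14 = 330.6 + 112.09 + 123.08 + 661.78 = 1227.55
L = 1345.03 / 1227.55 × 100 = 109.5703
Paasche component (current-period weights):
ΣP(Feb 2019)Q(Feb 2019) = 5.69×99 + 9.76×12 + 3.88×36 + 36.45×14 = 563.31 + 117.12 + 139.68 + 510.3 = 1330.41
ΣP(Feb 2019)Q(Jan 2019) = 5.69×76 + 9.76×11 + 3.88×34 + 36.45×14 = 432.44 + 107.36 + 131.92 + 510.3 = 1182.02
P = 1330.41 / 1182.02 × 100 = 112.5539
Fisher = √(L × P) = √(109.5703 × 112.5539) = 111.0521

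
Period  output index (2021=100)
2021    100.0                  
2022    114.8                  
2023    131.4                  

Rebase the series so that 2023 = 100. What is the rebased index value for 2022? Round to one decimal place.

87.4

Rebased(2022) = 114.8 / 131.4 × 100 = 87.3668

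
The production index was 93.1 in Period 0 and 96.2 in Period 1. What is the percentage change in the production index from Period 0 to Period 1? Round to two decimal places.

Change = (96.2 − 93.1) / 93.1 × 100
       = 3.1 / 93.1 × 100 = 3.3298%

3.33%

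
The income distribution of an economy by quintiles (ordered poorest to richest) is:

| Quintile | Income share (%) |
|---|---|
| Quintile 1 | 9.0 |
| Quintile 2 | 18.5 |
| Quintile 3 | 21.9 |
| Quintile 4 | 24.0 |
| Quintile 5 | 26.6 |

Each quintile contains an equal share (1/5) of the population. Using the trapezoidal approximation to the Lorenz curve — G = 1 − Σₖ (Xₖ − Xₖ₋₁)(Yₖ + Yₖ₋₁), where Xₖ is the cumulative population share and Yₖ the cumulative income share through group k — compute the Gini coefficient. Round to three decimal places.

Cumulative income shares Yₖ: 0.0900, 0.2750, 0.4940, 0.7340, 1.0000
Σ (Xₖ−Xₖ₋₁)(Yₖ+Yₖ₋₁) = (1/5)(0.0900+0.0000) + (1/5)(0.2750+0.0900) + (1/5)(0.4940+0.2750) + (1/5)(0.7340+0.4940) + (1/5)(1.0000+0.7340)
  = 0.0180 + 0.0730 + 0.1538 + 0.2456 + 0.3468 = 0.8372
G = 1 − 0.8372 = 0.1628

0.163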